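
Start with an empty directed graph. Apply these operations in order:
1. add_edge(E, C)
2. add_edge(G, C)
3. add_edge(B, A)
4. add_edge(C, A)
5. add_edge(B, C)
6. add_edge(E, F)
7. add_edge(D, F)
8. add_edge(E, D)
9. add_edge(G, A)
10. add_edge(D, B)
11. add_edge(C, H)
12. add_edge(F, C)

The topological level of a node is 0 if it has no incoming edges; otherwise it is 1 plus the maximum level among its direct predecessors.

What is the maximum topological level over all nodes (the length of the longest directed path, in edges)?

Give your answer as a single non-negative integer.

Op 1: add_edge(E, C). Edges now: 1
Op 2: add_edge(G, C). Edges now: 2
Op 3: add_edge(B, A). Edges now: 3
Op 4: add_edge(C, A). Edges now: 4
Op 5: add_edge(B, C). Edges now: 5
Op 6: add_edge(E, F). Edges now: 6
Op 7: add_edge(D, F). Edges now: 7
Op 8: add_edge(E, D). Edges now: 8
Op 9: add_edge(G, A). Edges now: 9
Op 10: add_edge(D, B). Edges now: 10
Op 11: add_edge(C, H). Edges now: 11
Op 12: add_edge(F, C). Edges now: 12
Compute levels (Kahn BFS):
  sources (in-degree 0): E, G
  process E: level=0
    E->C: in-degree(C)=3, level(C)>=1
    E->D: in-degree(D)=0, level(D)=1, enqueue
    E->F: in-degree(F)=1, level(F)>=1
  process G: level=0
    G->A: in-degree(A)=2, level(A)>=1
    G->C: in-degree(C)=2, level(C)>=1
  process D: level=1
    D->B: in-degree(B)=0, level(B)=2, enqueue
    D->F: in-degree(F)=0, level(F)=2, enqueue
  process B: level=2
    B->A: in-degree(A)=1, level(A)>=3
    B->C: in-degree(C)=1, level(C)>=3
  process F: level=2
    F->C: in-degree(C)=0, level(C)=3, enqueue
  process C: level=3
    C->A: in-degree(A)=0, level(A)=4, enqueue
    C->H: in-degree(H)=0, level(H)=4, enqueue
  process A: level=4
  process H: level=4
All levels: A:4, B:2, C:3, D:1, E:0, F:2, G:0, H:4
max level = 4

Answer: 4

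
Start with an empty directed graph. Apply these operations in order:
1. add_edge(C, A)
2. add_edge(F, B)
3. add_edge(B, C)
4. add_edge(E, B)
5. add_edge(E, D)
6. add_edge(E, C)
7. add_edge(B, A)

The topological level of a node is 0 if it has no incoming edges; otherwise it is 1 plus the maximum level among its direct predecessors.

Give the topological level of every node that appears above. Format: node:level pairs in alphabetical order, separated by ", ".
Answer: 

Answer: A:3, B:1, C:2, D:1, E:0, F:0

Derivation:
Op 1: add_edge(C, A). Edges now: 1
Op 2: add_edge(F, B). Edges now: 2
Op 3: add_edge(B, C). Edges now: 3
Op 4: add_edge(E, B). Edges now: 4
Op 5: add_edge(E, D). Edges now: 5
Op 6: add_edge(E, C). Edges now: 6
Op 7: add_edge(B, A). Edges now: 7
Compute levels (Kahn BFS):
  sources (in-degree 0): E, F
  process E: level=0
    E->B: in-degree(B)=1, level(B)>=1
    E->C: in-degree(C)=1, level(C)>=1
    E->D: in-degree(D)=0, level(D)=1, enqueue
  process F: level=0
    F->B: in-degree(B)=0, level(B)=1, enqueue
  process D: level=1
  process B: level=1
    B->A: in-degree(A)=1, level(A)>=2
    B->C: in-degree(C)=0, level(C)=2, enqueue
  process C: level=2
    C->A: in-degree(A)=0, level(A)=3, enqueue
  process A: level=3
All levels: A:3, B:1, C:2, D:1, E:0, F:0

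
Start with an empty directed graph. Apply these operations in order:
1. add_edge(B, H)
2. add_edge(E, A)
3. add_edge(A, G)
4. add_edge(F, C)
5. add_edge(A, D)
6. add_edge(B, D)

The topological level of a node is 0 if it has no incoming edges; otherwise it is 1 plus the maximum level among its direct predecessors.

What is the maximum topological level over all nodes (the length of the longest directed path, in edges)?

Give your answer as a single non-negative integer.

Answer: 2

Derivation:
Op 1: add_edge(B, H). Edges now: 1
Op 2: add_edge(E, A). Edges now: 2
Op 3: add_edge(A, G). Edges now: 3
Op 4: add_edge(F, C). Edges now: 4
Op 5: add_edge(A, D). Edges now: 5
Op 6: add_edge(B, D). Edges now: 6
Compute levels (Kahn BFS):
  sources (in-degree 0): B, E, F
  process B: level=0
    B->D: in-degree(D)=1, level(D)>=1
    B->H: in-degree(H)=0, level(H)=1, enqueue
  process E: level=0
    E->A: in-degree(A)=0, level(A)=1, enqueue
  process F: level=0
    F->C: in-degree(C)=0, level(C)=1, enqueue
  process H: level=1
  process A: level=1
    A->D: in-degree(D)=0, level(D)=2, enqueue
    A->G: in-degree(G)=0, level(G)=2, enqueue
  process C: level=1
  process D: level=2
  process G: level=2
All levels: A:1, B:0, C:1, D:2, E:0, F:0, G:2, H:1
max level = 2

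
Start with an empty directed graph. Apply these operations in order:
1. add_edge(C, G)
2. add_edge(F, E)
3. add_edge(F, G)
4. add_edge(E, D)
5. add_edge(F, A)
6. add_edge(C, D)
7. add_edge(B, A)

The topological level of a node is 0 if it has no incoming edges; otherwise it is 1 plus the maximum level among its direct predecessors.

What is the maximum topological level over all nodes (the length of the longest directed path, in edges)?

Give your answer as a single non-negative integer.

Answer: 2

Derivation:
Op 1: add_edge(C, G). Edges now: 1
Op 2: add_edge(F, E). Edges now: 2
Op 3: add_edge(F, G). Edges now: 3
Op 4: add_edge(E, D). Edges now: 4
Op 5: add_edge(F, A). Edges now: 5
Op 6: add_edge(C, D). Edges now: 6
Op 7: add_edge(B, A). Edges now: 7
Compute levels (Kahn BFS):
  sources (in-degree 0): B, C, F
  process B: level=0
    B->A: in-degree(A)=1, level(A)>=1
  process C: level=0
    C->D: in-degree(D)=1, level(D)>=1
    C->G: in-degree(G)=1, level(G)>=1
  process F: level=0
    F->A: in-degree(A)=0, level(A)=1, enqueue
    F->E: in-degree(E)=0, level(E)=1, enqueue
    F->G: in-degree(G)=0, level(G)=1, enqueue
  process A: level=1
  process E: level=1
    E->D: in-degree(D)=0, level(D)=2, enqueue
  process G: level=1
  process D: level=2
All levels: A:1, B:0, C:0, D:2, E:1, F:0, G:1
max level = 2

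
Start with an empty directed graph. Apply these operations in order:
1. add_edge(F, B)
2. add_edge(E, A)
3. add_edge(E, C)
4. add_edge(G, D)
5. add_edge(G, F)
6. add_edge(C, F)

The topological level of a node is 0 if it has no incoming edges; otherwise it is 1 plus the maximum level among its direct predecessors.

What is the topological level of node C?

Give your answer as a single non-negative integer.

Answer: 1

Derivation:
Op 1: add_edge(F, B). Edges now: 1
Op 2: add_edge(E, A). Edges now: 2
Op 3: add_edge(E, C). Edges now: 3
Op 4: add_edge(G, D). Edges now: 4
Op 5: add_edge(G, F). Edges now: 5
Op 6: add_edge(C, F). Edges now: 6
Compute levels (Kahn BFS):
  sources (in-degree 0): E, G
  process E: level=0
    E->A: in-degree(A)=0, level(A)=1, enqueue
    E->C: in-degree(C)=0, level(C)=1, enqueue
  process G: level=0
    G->D: in-degree(D)=0, level(D)=1, enqueue
    G->F: in-degree(F)=1, level(F)>=1
  process A: level=1
  process C: level=1
    C->F: in-degree(F)=0, level(F)=2, enqueue
  process D: level=1
  process F: level=2
    F->B: in-degree(B)=0, level(B)=3, enqueue
  process B: level=3
All levels: A:1, B:3, C:1, D:1, E:0, F:2, G:0
level(C) = 1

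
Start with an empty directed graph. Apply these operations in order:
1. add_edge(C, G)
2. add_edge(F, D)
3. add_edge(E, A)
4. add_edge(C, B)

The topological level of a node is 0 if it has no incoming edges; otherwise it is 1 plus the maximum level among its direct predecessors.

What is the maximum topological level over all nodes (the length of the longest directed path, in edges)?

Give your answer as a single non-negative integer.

Answer: 1

Derivation:
Op 1: add_edge(C, G). Edges now: 1
Op 2: add_edge(F, D). Edges now: 2
Op 3: add_edge(E, A). Edges now: 3
Op 4: add_edge(C, B). Edges now: 4
Compute levels (Kahn BFS):
  sources (in-degree 0): C, E, F
  process C: level=0
    C->B: in-degree(B)=0, level(B)=1, enqueue
    C->G: in-degree(G)=0, level(G)=1, enqueue
  process E: level=0
    E->A: in-degree(A)=0, level(A)=1, enqueue
  process F: level=0
    F->D: in-degree(D)=0, level(D)=1, enqueue
  process B: level=1
  process G: level=1
  process A: level=1
  process D: level=1
All levels: A:1, B:1, C:0, D:1, E:0, F:0, G:1
max level = 1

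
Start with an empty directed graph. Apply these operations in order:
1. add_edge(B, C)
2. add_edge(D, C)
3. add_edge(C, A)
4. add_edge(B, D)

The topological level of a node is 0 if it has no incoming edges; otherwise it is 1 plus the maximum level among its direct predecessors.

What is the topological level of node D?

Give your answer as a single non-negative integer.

Answer: 1

Derivation:
Op 1: add_edge(B, C). Edges now: 1
Op 2: add_edge(D, C). Edges now: 2
Op 3: add_edge(C, A). Edges now: 3
Op 4: add_edge(B, D). Edges now: 4
Compute levels (Kahn BFS):
  sources (in-degree 0): B
  process B: level=0
    B->C: in-degree(C)=1, level(C)>=1
    B->D: in-degree(D)=0, level(D)=1, enqueue
  process D: level=1
    D->C: in-degree(C)=0, level(C)=2, enqueue
  process C: level=2
    C->A: in-degree(A)=0, level(A)=3, enqueue
  process A: level=3
All levels: A:3, B:0, C:2, D:1
level(D) = 1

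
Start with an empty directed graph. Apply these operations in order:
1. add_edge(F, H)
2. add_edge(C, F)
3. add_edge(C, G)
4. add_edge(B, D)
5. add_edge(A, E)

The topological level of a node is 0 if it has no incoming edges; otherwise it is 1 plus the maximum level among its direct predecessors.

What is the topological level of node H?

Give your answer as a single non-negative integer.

Answer: 2

Derivation:
Op 1: add_edge(F, H). Edges now: 1
Op 2: add_edge(C, F). Edges now: 2
Op 3: add_edge(C, G). Edges now: 3
Op 4: add_edge(B, D). Edges now: 4
Op 5: add_edge(A, E). Edges now: 5
Compute levels (Kahn BFS):
  sources (in-degree 0): A, B, C
  process A: level=0
    A->E: in-degree(E)=0, level(E)=1, enqueue
  process B: level=0
    B->D: in-degree(D)=0, level(D)=1, enqueue
  process C: level=0
    C->F: in-degree(F)=0, level(F)=1, enqueue
    C->G: in-degree(G)=0, level(G)=1, enqueue
  process E: level=1
  process D: level=1
  process F: level=1
    F->H: in-degree(H)=0, level(H)=2, enqueue
  process G: level=1
  process H: level=2
All levels: A:0, B:0, C:0, D:1, E:1, F:1, G:1, H:2
level(H) = 2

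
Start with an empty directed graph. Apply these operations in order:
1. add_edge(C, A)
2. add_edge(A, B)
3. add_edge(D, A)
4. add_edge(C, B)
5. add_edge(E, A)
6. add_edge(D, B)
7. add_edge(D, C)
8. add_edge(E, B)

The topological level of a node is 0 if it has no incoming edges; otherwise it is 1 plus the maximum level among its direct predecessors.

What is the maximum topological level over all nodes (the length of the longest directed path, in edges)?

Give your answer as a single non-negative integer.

Op 1: add_edge(C, A). Edges now: 1
Op 2: add_edge(A, B). Edges now: 2
Op 3: add_edge(D, A). Edges now: 3
Op 4: add_edge(C, B). Edges now: 4
Op 5: add_edge(E, A). Edges now: 5
Op 6: add_edge(D, B). Edges now: 6
Op 7: add_edge(D, C). Edges now: 7
Op 8: add_edge(E, B). Edges now: 8
Compute levels (Kahn BFS):
  sources (in-degree 0): D, E
  process D: level=0
    D->A: in-degree(A)=2, level(A)>=1
    D->B: in-degree(B)=3, level(B)>=1
    D->C: in-degree(C)=0, level(C)=1, enqueue
  process E: level=0
    E->A: in-degree(A)=1, level(A)>=1
    E->B: in-degree(B)=2, level(B)>=1
  process C: level=1
    C->A: in-degree(A)=0, level(A)=2, enqueue
    C->B: in-degree(B)=1, level(B)>=2
  process A: level=2
    A->B: in-degree(B)=0, level(B)=3, enqueue
  process B: level=3
All levels: A:2, B:3, C:1, D:0, E:0
max level = 3

Answer: 3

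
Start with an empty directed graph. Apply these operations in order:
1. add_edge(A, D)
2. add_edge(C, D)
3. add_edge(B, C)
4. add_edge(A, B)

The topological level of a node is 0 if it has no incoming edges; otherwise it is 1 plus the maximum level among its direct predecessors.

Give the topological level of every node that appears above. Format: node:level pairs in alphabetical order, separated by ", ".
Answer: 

Answer: A:0, B:1, C:2, D:3

Derivation:
Op 1: add_edge(A, D). Edges now: 1
Op 2: add_edge(C, D). Edges now: 2
Op 3: add_edge(B, C). Edges now: 3
Op 4: add_edge(A, B). Edges now: 4
Compute levels (Kahn BFS):
  sources (in-degree 0): A
  process A: level=0
    A->B: in-degree(B)=0, level(B)=1, enqueue
    A->D: in-degree(D)=1, level(D)>=1
  process B: level=1
    B->C: in-degree(C)=0, level(C)=2, enqueue
  process C: level=2
    C->D: in-degree(D)=0, level(D)=3, enqueue
  process D: level=3
All levels: A:0, B:1, C:2, D:3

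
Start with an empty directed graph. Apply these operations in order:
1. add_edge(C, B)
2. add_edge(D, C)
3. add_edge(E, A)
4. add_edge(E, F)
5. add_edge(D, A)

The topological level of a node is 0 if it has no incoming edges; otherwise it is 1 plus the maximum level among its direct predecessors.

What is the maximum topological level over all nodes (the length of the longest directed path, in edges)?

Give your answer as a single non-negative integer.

Answer: 2

Derivation:
Op 1: add_edge(C, B). Edges now: 1
Op 2: add_edge(D, C). Edges now: 2
Op 3: add_edge(E, A). Edges now: 3
Op 4: add_edge(E, F). Edges now: 4
Op 5: add_edge(D, A). Edges now: 5
Compute levels (Kahn BFS):
  sources (in-degree 0): D, E
  process D: level=0
    D->A: in-degree(A)=1, level(A)>=1
    D->C: in-degree(C)=0, level(C)=1, enqueue
  process E: level=0
    E->A: in-degree(A)=0, level(A)=1, enqueue
    E->F: in-degree(F)=0, level(F)=1, enqueue
  process C: level=1
    C->B: in-degree(B)=0, level(B)=2, enqueue
  process A: level=1
  process F: level=1
  process B: level=2
All levels: A:1, B:2, C:1, D:0, E:0, F:1
max level = 2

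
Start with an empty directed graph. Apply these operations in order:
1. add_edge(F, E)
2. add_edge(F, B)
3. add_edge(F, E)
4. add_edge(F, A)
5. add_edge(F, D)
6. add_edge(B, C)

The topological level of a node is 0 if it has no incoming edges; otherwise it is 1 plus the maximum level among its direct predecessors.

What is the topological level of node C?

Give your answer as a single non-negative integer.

Op 1: add_edge(F, E). Edges now: 1
Op 2: add_edge(F, B). Edges now: 2
Op 3: add_edge(F, E) (duplicate, no change). Edges now: 2
Op 4: add_edge(F, A). Edges now: 3
Op 5: add_edge(F, D). Edges now: 4
Op 6: add_edge(B, C). Edges now: 5
Compute levels (Kahn BFS):
  sources (in-degree 0): F
  process F: level=0
    F->A: in-degree(A)=0, level(A)=1, enqueue
    F->B: in-degree(B)=0, level(B)=1, enqueue
    F->D: in-degree(D)=0, level(D)=1, enqueue
    F->E: in-degree(E)=0, level(E)=1, enqueue
  process A: level=1
  process B: level=1
    B->C: in-degree(C)=0, level(C)=2, enqueue
  process D: level=1
  process E: level=1
  process C: level=2
All levels: A:1, B:1, C:2, D:1, E:1, F:0
level(C) = 2

Answer: 2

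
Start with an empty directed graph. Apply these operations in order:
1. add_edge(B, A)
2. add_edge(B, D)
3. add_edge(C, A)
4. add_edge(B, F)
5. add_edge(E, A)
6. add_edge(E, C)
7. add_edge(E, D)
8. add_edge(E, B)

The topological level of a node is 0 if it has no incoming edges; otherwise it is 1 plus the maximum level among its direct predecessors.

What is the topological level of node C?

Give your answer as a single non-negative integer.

Answer: 1

Derivation:
Op 1: add_edge(B, A). Edges now: 1
Op 2: add_edge(B, D). Edges now: 2
Op 3: add_edge(C, A). Edges now: 3
Op 4: add_edge(B, F). Edges now: 4
Op 5: add_edge(E, A). Edges now: 5
Op 6: add_edge(E, C). Edges now: 6
Op 7: add_edge(E, D). Edges now: 7
Op 8: add_edge(E, B). Edges now: 8
Compute levels (Kahn BFS):
  sources (in-degree 0): E
  process E: level=0
    E->A: in-degree(A)=2, level(A)>=1
    E->B: in-degree(B)=0, level(B)=1, enqueue
    E->C: in-degree(C)=0, level(C)=1, enqueue
    E->D: in-degree(D)=1, level(D)>=1
  process B: level=1
    B->A: in-degree(A)=1, level(A)>=2
    B->D: in-degree(D)=0, level(D)=2, enqueue
    B->F: in-degree(F)=0, level(F)=2, enqueue
  process C: level=1
    C->A: in-degree(A)=0, level(A)=2, enqueue
  process D: level=2
  process F: level=2
  process A: level=2
All levels: A:2, B:1, C:1, D:2, E:0, F:2
level(C) = 1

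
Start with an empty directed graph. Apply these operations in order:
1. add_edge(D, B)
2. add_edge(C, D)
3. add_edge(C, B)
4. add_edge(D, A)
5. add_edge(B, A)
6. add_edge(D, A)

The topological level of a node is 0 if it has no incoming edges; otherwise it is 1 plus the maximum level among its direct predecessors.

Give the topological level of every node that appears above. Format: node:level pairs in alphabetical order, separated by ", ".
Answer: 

Op 1: add_edge(D, B). Edges now: 1
Op 2: add_edge(C, D). Edges now: 2
Op 3: add_edge(C, B). Edges now: 3
Op 4: add_edge(D, A). Edges now: 4
Op 5: add_edge(B, A). Edges now: 5
Op 6: add_edge(D, A) (duplicate, no change). Edges now: 5
Compute levels (Kahn BFS):
  sources (in-degree 0): C
  process C: level=0
    C->B: in-degree(B)=1, level(B)>=1
    C->D: in-degree(D)=0, level(D)=1, enqueue
  process D: level=1
    D->A: in-degree(A)=1, level(A)>=2
    D->B: in-degree(B)=0, level(B)=2, enqueue
  process B: level=2
    B->A: in-degree(A)=0, level(A)=3, enqueue
  process A: level=3
All levels: A:3, B:2, C:0, D:1

Answer: A:3, B:2, C:0, D:1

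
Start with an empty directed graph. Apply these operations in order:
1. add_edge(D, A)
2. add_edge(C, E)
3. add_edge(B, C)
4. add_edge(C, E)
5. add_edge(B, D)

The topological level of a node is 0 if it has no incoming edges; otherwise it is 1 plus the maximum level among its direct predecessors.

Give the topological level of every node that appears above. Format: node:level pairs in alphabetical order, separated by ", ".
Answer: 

Answer: A:2, B:0, C:1, D:1, E:2

Derivation:
Op 1: add_edge(D, A). Edges now: 1
Op 2: add_edge(C, E). Edges now: 2
Op 3: add_edge(B, C). Edges now: 3
Op 4: add_edge(C, E) (duplicate, no change). Edges now: 3
Op 5: add_edge(B, D). Edges now: 4
Compute levels (Kahn BFS):
  sources (in-degree 0): B
  process B: level=0
    B->C: in-degree(C)=0, level(C)=1, enqueue
    B->D: in-degree(D)=0, level(D)=1, enqueue
  process C: level=1
    C->E: in-degree(E)=0, level(E)=2, enqueue
  process D: level=1
    D->A: in-degree(A)=0, level(A)=2, enqueue
  process E: level=2
  process A: level=2
All levels: A:2, B:0, C:1, D:1, E:2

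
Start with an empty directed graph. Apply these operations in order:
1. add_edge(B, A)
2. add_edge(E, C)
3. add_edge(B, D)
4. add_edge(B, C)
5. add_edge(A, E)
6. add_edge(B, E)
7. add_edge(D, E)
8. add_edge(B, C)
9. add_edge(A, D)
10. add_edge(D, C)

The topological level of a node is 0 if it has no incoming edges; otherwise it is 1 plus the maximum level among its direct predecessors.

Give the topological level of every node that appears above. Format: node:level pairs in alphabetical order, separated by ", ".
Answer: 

Op 1: add_edge(B, A). Edges now: 1
Op 2: add_edge(E, C). Edges now: 2
Op 3: add_edge(B, D). Edges now: 3
Op 4: add_edge(B, C). Edges now: 4
Op 5: add_edge(A, E). Edges now: 5
Op 6: add_edge(B, E). Edges now: 6
Op 7: add_edge(D, E). Edges now: 7
Op 8: add_edge(B, C) (duplicate, no change). Edges now: 7
Op 9: add_edge(A, D). Edges now: 8
Op 10: add_edge(D, C). Edges now: 9
Compute levels (Kahn BFS):
  sources (in-degree 0): B
  process B: level=0
    B->A: in-degree(A)=0, level(A)=1, enqueue
    B->C: in-degree(C)=2, level(C)>=1
    B->D: in-degree(D)=1, level(D)>=1
    B->E: in-degree(E)=2, level(E)>=1
  process A: level=1
    A->D: in-degree(D)=0, level(D)=2, enqueue
    A->E: in-degree(E)=1, level(E)>=2
  process D: level=2
    D->C: in-degree(C)=1, level(C)>=3
    D->E: in-degree(E)=0, level(E)=3, enqueue
  process E: level=3
    E->C: in-degree(C)=0, level(C)=4, enqueue
  process C: level=4
All levels: A:1, B:0, C:4, D:2, E:3

Answer: A:1, B:0, C:4, D:2, E:3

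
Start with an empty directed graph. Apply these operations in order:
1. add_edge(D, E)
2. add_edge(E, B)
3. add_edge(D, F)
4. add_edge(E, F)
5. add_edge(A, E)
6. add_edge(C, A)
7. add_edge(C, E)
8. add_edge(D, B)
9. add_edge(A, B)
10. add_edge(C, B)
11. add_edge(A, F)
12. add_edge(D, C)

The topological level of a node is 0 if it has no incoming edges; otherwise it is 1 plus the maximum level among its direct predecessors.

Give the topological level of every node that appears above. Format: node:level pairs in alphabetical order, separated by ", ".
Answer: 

Answer: A:2, B:4, C:1, D:0, E:3, F:4

Derivation:
Op 1: add_edge(D, E). Edges now: 1
Op 2: add_edge(E, B). Edges now: 2
Op 3: add_edge(D, F). Edges now: 3
Op 4: add_edge(E, F). Edges now: 4
Op 5: add_edge(A, E). Edges now: 5
Op 6: add_edge(C, A). Edges now: 6
Op 7: add_edge(C, E). Edges now: 7
Op 8: add_edge(D, B). Edges now: 8
Op 9: add_edge(A, B). Edges now: 9
Op 10: add_edge(C, B). Edges now: 10
Op 11: add_edge(A, F). Edges now: 11
Op 12: add_edge(D, C). Edges now: 12
Compute levels (Kahn BFS):
  sources (in-degree 0): D
  process D: level=0
    D->B: in-degree(B)=3, level(B)>=1
    D->C: in-degree(C)=0, level(C)=1, enqueue
    D->E: in-degree(E)=2, level(E)>=1
    D->F: in-degree(F)=2, level(F)>=1
  process C: level=1
    C->A: in-degree(A)=0, level(A)=2, enqueue
    C->B: in-degree(B)=2, level(B)>=2
    C->E: in-degree(E)=1, level(E)>=2
  process A: level=2
    A->B: in-degree(B)=1, level(B)>=3
    A->E: in-degree(E)=0, level(E)=3, enqueue
    A->F: in-degree(F)=1, level(F)>=3
  process E: level=3
    E->B: in-degree(B)=0, level(B)=4, enqueue
    E->F: in-degree(F)=0, level(F)=4, enqueue
  process B: level=4
  process F: level=4
All levels: A:2, B:4, C:1, D:0, E:3, F:4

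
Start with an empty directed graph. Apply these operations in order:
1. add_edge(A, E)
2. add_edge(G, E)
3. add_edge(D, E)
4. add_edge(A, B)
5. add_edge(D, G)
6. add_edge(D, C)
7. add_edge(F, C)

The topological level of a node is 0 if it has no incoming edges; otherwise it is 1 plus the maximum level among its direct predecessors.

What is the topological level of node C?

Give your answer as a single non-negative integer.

Op 1: add_edge(A, E). Edges now: 1
Op 2: add_edge(G, E). Edges now: 2
Op 3: add_edge(D, E). Edges now: 3
Op 4: add_edge(A, B). Edges now: 4
Op 5: add_edge(D, G). Edges now: 5
Op 6: add_edge(D, C). Edges now: 6
Op 7: add_edge(F, C). Edges now: 7
Compute levels (Kahn BFS):
  sources (in-degree 0): A, D, F
  process A: level=0
    A->B: in-degree(B)=0, level(B)=1, enqueue
    A->E: in-degree(E)=2, level(E)>=1
  process D: level=0
    D->C: in-degree(C)=1, level(C)>=1
    D->E: in-degree(E)=1, level(E)>=1
    D->G: in-degree(G)=0, level(G)=1, enqueue
  process F: level=0
    F->C: in-degree(C)=0, level(C)=1, enqueue
  process B: level=1
  process G: level=1
    G->E: in-degree(E)=0, level(E)=2, enqueue
  process C: level=1
  process E: level=2
All levels: A:0, B:1, C:1, D:0, E:2, F:0, G:1
level(C) = 1

Answer: 1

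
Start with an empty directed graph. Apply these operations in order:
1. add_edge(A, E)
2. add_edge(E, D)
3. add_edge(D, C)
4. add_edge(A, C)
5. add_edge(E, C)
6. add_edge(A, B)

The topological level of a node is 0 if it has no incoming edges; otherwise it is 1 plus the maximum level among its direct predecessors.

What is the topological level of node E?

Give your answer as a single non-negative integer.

Op 1: add_edge(A, E). Edges now: 1
Op 2: add_edge(E, D). Edges now: 2
Op 3: add_edge(D, C). Edges now: 3
Op 4: add_edge(A, C). Edges now: 4
Op 5: add_edge(E, C). Edges now: 5
Op 6: add_edge(A, B). Edges now: 6
Compute levels (Kahn BFS):
  sources (in-degree 0): A
  process A: level=0
    A->B: in-degree(B)=0, level(B)=1, enqueue
    A->C: in-degree(C)=2, level(C)>=1
    A->E: in-degree(E)=0, level(E)=1, enqueue
  process B: level=1
  process E: level=1
    E->C: in-degree(C)=1, level(C)>=2
    E->D: in-degree(D)=0, level(D)=2, enqueue
  process D: level=2
    D->C: in-degree(C)=0, level(C)=3, enqueue
  process C: level=3
All levels: A:0, B:1, C:3, D:2, E:1
level(E) = 1

Answer: 1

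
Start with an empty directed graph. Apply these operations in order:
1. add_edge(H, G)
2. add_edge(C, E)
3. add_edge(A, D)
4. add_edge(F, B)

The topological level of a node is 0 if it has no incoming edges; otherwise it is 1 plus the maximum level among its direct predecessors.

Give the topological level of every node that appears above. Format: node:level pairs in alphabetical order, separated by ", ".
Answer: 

Answer: A:0, B:1, C:0, D:1, E:1, F:0, G:1, H:0

Derivation:
Op 1: add_edge(H, G). Edges now: 1
Op 2: add_edge(C, E). Edges now: 2
Op 3: add_edge(A, D). Edges now: 3
Op 4: add_edge(F, B). Edges now: 4
Compute levels (Kahn BFS):
  sources (in-degree 0): A, C, F, H
  process A: level=0
    A->D: in-degree(D)=0, level(D)=1, enqueue
  process C: level=0
    C->E: in-degree(E)=0, level(E)=1, enqueue
  process F: level=0
    F->B: in-degree(B)=0, level(B)=1, enqueue
  process H: level=0
    H->G: in-degree(G)=0, level(G)=1, enqueue
  process D: level=1
  process E: level=1
  process B: level=1
  process G: level=1
All levels: A:0, B:1, C:0, D:1, E:1, F:0, G:1, H:0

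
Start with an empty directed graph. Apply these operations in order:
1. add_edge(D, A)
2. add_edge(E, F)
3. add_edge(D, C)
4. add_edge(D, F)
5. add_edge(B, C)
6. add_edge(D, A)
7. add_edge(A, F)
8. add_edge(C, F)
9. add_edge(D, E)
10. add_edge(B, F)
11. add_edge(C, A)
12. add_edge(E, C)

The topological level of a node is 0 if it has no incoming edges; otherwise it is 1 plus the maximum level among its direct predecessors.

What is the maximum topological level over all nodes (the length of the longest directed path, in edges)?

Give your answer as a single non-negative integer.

Answer: 4

Derivation:
Op 1: add_edge(D, A). Edges now: 1
Op 2: add_edge(E, F). Edges now: 2
Op 3: add_edge(D, C). Edges now: 3
Op 4: add_edge(D, F). Edges now: 4
Op 5: add_edge(B, C). Edges now: 5
Op 6: add_edge(D, A) (duplicate, no change). Edges now: 5
Op 7: add_edge(A, F). Edges now: 6
Op 8: add_edge(C, F). Edges now: 7
Op 9: add_edge(D, E). Edges now: 8
Op 10: add_edge(B, F). Edges now: 9
Op 11: add_edge(C, A). Edges now: 10
Op 12: add_edge(E, C). Edges now: 11
Compute levels (Kahn BFS):
  sources (in-degree 0): B, D
  process B: level=0
    B->C: in-degree(C)=2, level(C)>=1
    B->F: in-degree(F)=4, level(F)>=1
  process D: level=0
    D->A: in-degree(A)=1, level(A)>=1
    D->C: in-degree(C)=1, level(C)>=1
    D->E: in-degree(E)=0, level(E)=1, enqueue
    D->F: in-degree(F)=3, level(F)>=1
  process E: level=1
    E->C: in-degree(C)=0, level(C)=2, enqueue
    E->F: in-degree(F)=2, level(F)>=2
  process C: level=2
    C->A: in-degree(A)=0, level(A)=3, enqueue
    C->F: in-degree(F)=1, level(F)>=3
  process A: level=3
    A->F: in-degree(F)=0, level(F)=4, enqueue
  process F: level=4
All levels: A:3, B:0, C:2, D:0, E:1, F:4
max level = 4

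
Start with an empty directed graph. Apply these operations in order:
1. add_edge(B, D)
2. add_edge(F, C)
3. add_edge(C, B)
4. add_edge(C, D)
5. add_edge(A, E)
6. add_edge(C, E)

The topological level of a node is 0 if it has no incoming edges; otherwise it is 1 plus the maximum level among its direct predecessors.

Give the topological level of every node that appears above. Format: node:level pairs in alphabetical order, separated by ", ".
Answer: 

Answer: A:0, B:2, C:1, D:3, E:2, F:0

Derivation:
Op 1: add_edge(B, D). Edges now: 1
Op 2: add_edge(F, C). Edges now: 2
Op 3: add_edge(C, B). Edges now: 3
Op 4: add_edge(C, D). Edges now: 4
Op 5: add_edge(A, E). Edges now: 5
Op 6: add_edge(C, E). Edges now: 6
Compute levels (Kahn BFS):
  sources (in-degree 0): A, F
  process A: level=0
    A->E: in-degree(E)=1, level(E)>=1
  process F: level=0
    F->C: in-degree(C)=0, level(C)=1, enqueue
  process C: level=1
    C->B: in-degree(B)=0, level(B)=2, enqueue
    C->D: in-degree(D)=1, level(D)>=2
    C->E: in-degree(E)=0, level(E)=2, enqueue
  process B: level=2
    B->D: in-degree(D)=0, level(D)=3, enqueue
  process E: level=2
  process D: level=3
All levels: A:0, B:2, C:1, D:3, E:2, F:0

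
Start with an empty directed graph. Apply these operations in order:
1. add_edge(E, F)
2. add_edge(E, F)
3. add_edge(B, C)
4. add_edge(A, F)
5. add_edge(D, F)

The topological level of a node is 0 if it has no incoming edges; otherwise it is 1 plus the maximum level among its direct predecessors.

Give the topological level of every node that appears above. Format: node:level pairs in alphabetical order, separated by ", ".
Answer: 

Op 1: add_edge(E, F). Edges now: 1
Op 2: add_edge(E, F) (duplicate, no change). Edges now: 1
Op 3: add_edge(B, C). Edges now: 2
Op 4: add_edge(A, F). Edges now: 3
Op 5: add_edge(D, F). Edges now: 4
Compute levels (Kahn BFS):
  sources (in-degree 0): A, B, D, E
  process A: level=0
    A->F: in-degree(F)=2, level(F)>=1
  process B: level=0
    B->C: in-degree(C)=0, level(C)=1, enqueue
  process D: level=0
    D->F: in-degree(F)=1, level(F)>=1
  process E: level=0
    E->F: in-degree(F)=0, level(F)=1, enqueue
  process C: level=1
  process F: level=1
All levels: A:0, B:0, C:1, D:0, E:0, F:1

Answer: A:0, B:0, C:1, D:0, E:0, F:1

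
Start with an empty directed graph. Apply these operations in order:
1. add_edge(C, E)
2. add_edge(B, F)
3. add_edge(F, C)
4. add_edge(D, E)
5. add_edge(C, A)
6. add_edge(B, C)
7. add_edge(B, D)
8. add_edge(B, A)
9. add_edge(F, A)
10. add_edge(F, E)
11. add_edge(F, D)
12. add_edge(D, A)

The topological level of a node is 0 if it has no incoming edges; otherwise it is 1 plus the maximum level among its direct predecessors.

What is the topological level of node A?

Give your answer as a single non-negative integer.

Op 1: add_edge(C, E). Edges now: 1
Op 2: add_edge(B, F). Edges now: 2
Op 3: add_edge(F, C). Edges now: 3
Op 4: add_edge(D, E). Edges now: 4
Op 5: add_edge(C, A). Edges now: 5
Op 6: add_edge(B, C). Edges now: 6
Op 7: add_edge(B, D). Edges now: 7
Op 8: add_edge(B, A). Edges now: 8
Op 9: add_edge(F, A). Edges now: 9
Op 10: add_edge(F, E). Edges now: 10
Op 11: add_edge(F, D). Edges now: 11
Op 12: add_edge(D, A). Edges now: 12
Compute levels (Kahn BFS):
  sources (in-degree 0): B
  process B: level=0
    B->A: in-degree(A)=3, level(A)>=1
    B->C: in-degree(C)=1, level(C)>=1
    B->D: in-degree(D)=1, level(D)>=1
    B->F: in-degree(F)=0, level(F)=1, enqueue
  process F: level=1
    F->A: in-degree(A)=2, level(A)>=2
    F->C: in-degree(C)=0, level(C)=2, enqueue
    F->D: in-degree(D)=0, level(D)=2, enqueue
    F->E: in-degree(E)=2, level(E)>=2
  process C: level=2
    C->A: in-degree(A)=1, level(A)>=3
    C->E: in-degree(E)=1, level(E)>=3
  process D: level=2
    D->A: in-degree(A)=0, level(A)=3, enqueue
    D->E: in-degree(E)=0, level(E)=3, enqueue
  process A: level=3
  process E: level=3
All levels: A:3, B:0, C:2, D:2, E:3, F:1
level(A) = 3

Answer: 3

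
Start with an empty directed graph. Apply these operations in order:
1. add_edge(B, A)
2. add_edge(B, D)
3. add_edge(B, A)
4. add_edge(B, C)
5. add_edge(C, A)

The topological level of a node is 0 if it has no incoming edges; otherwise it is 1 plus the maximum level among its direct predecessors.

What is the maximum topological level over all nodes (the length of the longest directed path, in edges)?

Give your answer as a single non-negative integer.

Answer: 2

Derivation:
Op 1: add_edge(B, A). Edges now: 1
Op 2: add_edge(B, D). Edges now: 2
Op 3: add_edge(B, A) (duplicate, no change). Edges now: 2
Op 4: add_edge(B, C). Edges now: 3
Op 5: add_edge(C, A). Edges now: 4
Compute levels (Kahn BFS):
  sources (in-degree 0): B
  process B: level=0
    B->A: in-degree(A)=1, level(A)>=1
    B->C: in-degree(C)=0, level(C)=1, enqueue
    B->D: in-degree(D)=0, level(D)=1, enqueue
  process C: level=1
    C->A: in-degree(A)=0, level(A)=2, enqueue
  process D: level=1
  process A: level=2
All levels: A:2, B:0, C:1, D:1
max level = 2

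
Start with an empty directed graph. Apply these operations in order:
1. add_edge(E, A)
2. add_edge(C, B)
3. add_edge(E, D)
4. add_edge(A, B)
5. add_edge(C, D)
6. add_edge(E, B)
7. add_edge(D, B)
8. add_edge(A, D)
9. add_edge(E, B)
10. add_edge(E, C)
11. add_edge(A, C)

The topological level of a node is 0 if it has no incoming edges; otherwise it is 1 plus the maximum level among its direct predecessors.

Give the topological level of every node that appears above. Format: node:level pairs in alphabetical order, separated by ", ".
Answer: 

Op 1: add_edge(E, A). Edges now: 1
Op 2: add_edge(C, B). Edges now: 2
Op 3: add_edge(E, D). Edges now: 3
Op 4: add_edge(A, B). Edges now: 4
Op 5: add_edge(C, D). Edges now: 5
Op 6: add_edge(E, B). Edges now: 6
Op 7: add_edge(D, B). Edges now: 7
Op 8: add_edge(A, D). Edges now: 8
Op 9: add_edge(E, B) (duplicate, no change). Edges now: 8
Op 10: add_edge(E, C). Edges now: 9
Op 11: add_edge(A, C). Edges now: 10
Compute levels (Kahn BFS):
  sources (in-degree 0): E
  process E: level=0
    E->A: in-degree(A)=0, level(A)=1, enqueue
    E->B: in-degree(B)=3, level(B)>=1
    E->C: in-degree(C)=1, level(C)>=1
    E->D: in-degree(D)=2, level(D)>=1
  process A: level=1
    A->B: in-degree(B)=2, level(B)>=2
    A->C: in-degree(C)=0, level(C)=2, enqueue
    A->D: in-degree(D)=1, level(D)>=2
  process C: level=2
    C->B: in-degree(B)=1, level(B)>=3
    C->D: in-degree(D)=0, level(D)=3, enqueue
  process D: level=3
    D->B: in-degree(B)=0, level(B)=4, enqueue
  process B: level=4
All levels: A:1, B:4, C:2, D:3, E:0

Answer: A:1, B:4, C:2, D:3, E:0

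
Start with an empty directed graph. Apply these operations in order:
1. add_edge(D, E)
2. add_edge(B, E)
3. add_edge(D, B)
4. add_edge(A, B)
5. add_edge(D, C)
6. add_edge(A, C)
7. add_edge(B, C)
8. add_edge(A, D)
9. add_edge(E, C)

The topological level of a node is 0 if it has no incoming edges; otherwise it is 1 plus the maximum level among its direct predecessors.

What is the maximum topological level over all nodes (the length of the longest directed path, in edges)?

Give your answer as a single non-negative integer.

Op 1: add_edge(D, E). Edges now: 1
Op 2: add_edge(B, E). Edges now: 2
Op 3: add_edge(D, B). Edges now: 3
Op 4: add_edge(A, B). Edges now: 4
Op 5: add_edge(D, C). Edges now: 5
Op 6: add_edge(A, C). Edges now: 6
Op 7: add_edge(B, C). Edges now: 7
Op 8: add_edge(A, D). Edges now: 8
Op 9: add_edge(E, C). Edges now: 9
Compute levels (Kahn BFS):
  sources (in-degree 0): A
  process A: level=0
    A->B: in-degree(B)=1, level(B)>=1
    A->C: in-degree(C)=3, level(C)>=1
    A->D: in-degree(D)=0, level(D)=1, enqueue
  process D: level=1
    D->B: in-degree(B)=0, level(B)=2, enqueue
    D->C: in-degree(C)=2, level(C)>=2
    D->E: in-degree(E)=1, level(E)>=2
  process B: level=2
    B->C: in-degree(C)=1, level(C)>=3
    B->E: in-degree(E)=0, level(E)=3, enqueue
  process E: level=3
    E->C: in-degree(C)=0, level(C)=4, enqueue
  process C: level=4
All levels: A:0, B:2, C:4, D:1, E:3
max level = 4

Answer: 4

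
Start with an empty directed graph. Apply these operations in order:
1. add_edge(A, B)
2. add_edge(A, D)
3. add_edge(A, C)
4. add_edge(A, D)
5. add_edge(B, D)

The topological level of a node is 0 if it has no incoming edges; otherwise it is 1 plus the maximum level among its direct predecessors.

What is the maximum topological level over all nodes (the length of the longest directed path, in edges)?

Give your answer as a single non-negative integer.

Op 1: add_edge(A, B). Edges now: 1
Op 2: add_edge(A, D). Edges now: 2
Op 3: add_edge(A, C). Edges now: 3
Op 4: add_edge(A, D) (duplicate, no change). Edges now: 3
Op 5: add_edge(B, D). Edges now: 4
Compute levels (Kahn BFS):
  sources (in-degree 0): A
  process A: level=0
    A->B: in-degree(B)=0, level(B)=1, enqueue
    A->C: in-degree(C)=0, level(C)=1, enqueue
    A->D: in-degree(D)=1, level(D)>=1
  process B: level=1
    B->D: in-degree(D)=0, level(D)=2, enqueue
  process C: level=1
  process D: level=2
All levels: A:0, B:1, C:1, D:2
max level = 2

Answer: 2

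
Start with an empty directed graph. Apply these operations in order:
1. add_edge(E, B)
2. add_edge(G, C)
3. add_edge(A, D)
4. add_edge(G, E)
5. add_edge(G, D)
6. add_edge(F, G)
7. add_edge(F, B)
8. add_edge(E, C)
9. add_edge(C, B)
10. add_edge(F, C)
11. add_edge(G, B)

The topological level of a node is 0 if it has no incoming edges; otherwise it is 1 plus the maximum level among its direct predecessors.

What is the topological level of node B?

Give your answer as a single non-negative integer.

Answer: 4

Derivation:
Op 1: add_edge(E, B). Edges now: 1
Op 2: add_edge(G, C). Edges now: 2
Op 3: add_edge(A, D). Edges now: 3
Op 4: add_edge(G, E). Edges now: 4
Op 5: add_edge(G, D). Edges now: 5
Op 6: add_edge(F, G). Edges now: 6
Op 7: add_edge(F, B). Edges now: 7
Op 8: add_edge(E, C). Edges now: 8
Op 9: add_edge(C, B). Edges now: 9
Op 10: add_edge(F, C). Edges now: 10
Op 11: add_edge(G, B). Edges now: 11
Compute levels (Kahn BFS):
  sources (in-degree 0): A, F
  process A: level=0
    A->D: in-degree(D)=1, level(D)>=1
  process F: level=0
    F->B: in-degree(B)=3, level(B)>=1
    F->C: in-degree(C)=2, level(C)>=1
    F->G: in-degree(G)=0, level(G)=1, enqueue
  process G: level=1
    G->B: in-degree(B)=2, level(B)>=2
    G->C: in-degree(C)=1, level(C)>=2
    G->D: in-degree(D)=0, level(D)=2, enqueue
    G->E: in-degree(E)=0, level(E)=2, enqueue
  process D: level=2
  process E: level=2
    E->B: in-degree(B)=1, level(B)>=3
    E->C: in-degree(C)=0, level(C)=3, enqueue
  process C: level=3
    C->B: in-degree(B)=0, level(B)=4, enqueue
  process B: level=4
All levels: A:0, B:4, C:3, D:2, E:2, F:0, G:1
level(B) = 4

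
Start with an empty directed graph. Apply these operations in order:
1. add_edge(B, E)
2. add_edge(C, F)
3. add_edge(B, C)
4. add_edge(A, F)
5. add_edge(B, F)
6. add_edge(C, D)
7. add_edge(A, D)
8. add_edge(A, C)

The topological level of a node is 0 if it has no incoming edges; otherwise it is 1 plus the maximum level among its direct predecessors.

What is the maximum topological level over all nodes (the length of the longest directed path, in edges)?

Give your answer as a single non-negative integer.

Answer: 2

Derivation:
Op 1: add_edge(B, E). Edges now: 1
Op 2: add_edge(C, F). Edges now: 2
Op 3: add_edge(B, C). Edges now: 3
Op 4: add_edge(A, F). Edges now: 4
Op 5: add_edge(B, F). Edges now: 5
Op 6: add_edge(C, D). Edges now: 6
Op 7: add_edge(A, D). Edges now: 7
Op 8: add_edge(A, C). Edges now: 8
Compute levels (Kahn BFS):
  sources (in-degree 0): A, B
  process A: level=0
    A->C: in-degree(C)=1, level(C)>=1
    A->D: in-degree(D)=1, level(D)>=1
    A->F: in-degree(F)=2, level(F)>=1
  process B: level=0
    B->C: in-degree(C)=0, level(C)=1, enqueue
    B->E: in-degree(E)=0, level(E)=1, enqueue
    B->F: in-degree(F)=1, level(F)>=1
  process C: level=1
    C->D: in-degree(D)=0, level(D)=2, enqueue
    C->F: in-degree(F)=0, level(F)=2, enqueue
  process E: level=1
  process D: level=2
  process F: level=2
All levels: A:0, B:0, C:1, D:2, E:1, F:2
max level = 2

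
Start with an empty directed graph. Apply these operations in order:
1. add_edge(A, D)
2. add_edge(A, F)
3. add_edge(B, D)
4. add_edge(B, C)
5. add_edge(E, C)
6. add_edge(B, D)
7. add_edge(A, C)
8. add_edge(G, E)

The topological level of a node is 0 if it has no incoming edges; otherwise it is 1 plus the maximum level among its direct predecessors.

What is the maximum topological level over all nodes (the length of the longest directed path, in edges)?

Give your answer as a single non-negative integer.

Answer: 2

Derivation:
Op 1: add_edge(A, D). Edges now: 1
Op 2: add_edge(A, F). Edges now: 2
Op 3: add_edge(B, D). Edges now: 3
Op 4: add_edge(B, C). Edges now: 4
Op 5: add_edge(E, C). Edges now: 5
Op 6: add_edge(B, D) (duplicate, no change). Edges now: 5
Op 7: add_edge(A, C). Edges now: 6
Op 8: add_edge(G, E). Edges now: 7
Compute levels (Kahn BFS):
  sources (in-degree 0): A, B, G
  process A: level=0
    A->C: in-degree(C)=2, level(C)>=1
    A->D: in-degree(D)=1, level(D)>=1
    A->F: in-degree(F)=0, level(F)=1, enqueue
  process B: level=0
    B->C: in-degree(C)=1, level(C)>=1
    B->D: in-degree(D)=0, level(D)=1, enqueue
  process G: level=0
    G->E: in-degree(E)=0, level(E)=1, enqueue
  process F: level=1
  process D: level=1
  process E: level=1
    E->C: in-degree(C)=0, level(C)=2, enqueue
  process C: level=2
All levels: A:0, B:0, C:2, D:1, E:1, F:1, G:0
max level = 2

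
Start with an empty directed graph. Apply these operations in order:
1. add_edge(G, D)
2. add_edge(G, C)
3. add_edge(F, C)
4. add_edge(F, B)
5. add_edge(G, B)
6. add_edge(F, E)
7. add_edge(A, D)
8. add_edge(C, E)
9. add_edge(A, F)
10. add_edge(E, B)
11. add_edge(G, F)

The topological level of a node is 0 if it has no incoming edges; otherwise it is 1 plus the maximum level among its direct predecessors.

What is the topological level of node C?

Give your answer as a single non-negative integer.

Op 1: add_edge(G, D). Edges now: 1
Op 2: add_edge(G, C). Edges now: 2
Op 3: add_edge(F, C). Edges now: 3
Op 4: add_edge(F, B). Edges now: 4
Op 5: add_edge(G, B). Edges now: 5
Op 6: add_edge(F, E). Edges now: 6
Op 7: add_edge(A, D). Edges now: 7
Op 8: add_edge(C, E). Edges now: 8
Op 9: add_edge(A, F). Edges now: 9
Op 10: add_edge(E, B). Edges now: 10
Op 11: add_edge(G, F). Edges now: 11
Compute levels (Kahn BFS):
  sources (in-degree 0): A, G
  process A: level=0
    A->D: in-degree(D)=1, level(D)>=1
    A->F: in-degree(F)=1, level(F)>=1
  process G: level=0
    G->B: in-degree(B)=2, level(B)>=1
    G->C: in-degree(C)=1, level(C)>=1
    G->D: in-degree(D)=0, level(D)=1, enqueue
    G->F: in-degree(F)=0, level(F)=1, enqueue
  process D: level=1
  process F: level=1
    F->B: in-degree(B)=1, level(B)>=2
    F->C: in-degree(C)=0, level(C)=2, enqueue
    F->E: in-degree(E)=1, level(E)>=2
  process C: level=2
    C->E: in-degree(E)=0, level(E)=3, enqueue
  process E: level=3
    E->B: in-degree(B)=0, level(B)=4, enqueue
  process B: level=4
All levels: A:0, B:4, C:2, D:1, E:3, F:1, G:0
level(C) = 2

Answer: 2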